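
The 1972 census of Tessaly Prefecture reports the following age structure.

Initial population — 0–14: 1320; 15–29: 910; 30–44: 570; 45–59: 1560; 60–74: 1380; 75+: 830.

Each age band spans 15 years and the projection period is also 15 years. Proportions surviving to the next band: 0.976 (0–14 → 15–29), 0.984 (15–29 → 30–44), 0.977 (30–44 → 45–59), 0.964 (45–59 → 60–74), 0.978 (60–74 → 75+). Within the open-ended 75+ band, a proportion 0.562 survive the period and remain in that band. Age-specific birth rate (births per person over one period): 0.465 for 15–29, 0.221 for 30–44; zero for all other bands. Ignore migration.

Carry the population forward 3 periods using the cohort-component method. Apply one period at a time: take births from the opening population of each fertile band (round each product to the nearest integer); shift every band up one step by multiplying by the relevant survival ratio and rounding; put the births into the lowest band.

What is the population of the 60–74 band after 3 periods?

843

— Period 1 —
Births: 910 × 0.465 = 423, 570 × 0.221 = 126 — total 549
15–29: 1320 × 0.976 = 1288
30–44: 910 × 0.984 = 895
45–59: 570 × 0.977 = 557
60–74: 1560 × 0.964 = 1504
75+: 1380 × 0.978 + 830 × 0.562 = 1350 + 466 = 1816
Giving 549 / 1288 / 895 / 557 / 1504 / 1816.
— Period 2 —
Births: 1288 × 0.465 = 599, 895 × 0.221 = 198 — total 797
15–29: 549 × 0.976 = 536
30–44: 1288 × 0.984 = 1267
45–59: 895 × 0.977 = 874
60–74: 557 × 0.964 = 537
75+: 1504 × 0.978 + 1816 × 0.562 = 1471 + 1021 = 2492
Giving 797 / 536 / 1267 / 874 / 537 / 2492.
— Period 3 —
Births: 536 × 0.465 = 249, 1267 × 0.221 = 280 — total 529
15–29: 797 × 0.976 = 778
30–44: 536 × 0.984 = 527
45–59: 1267 × 0.977 = 1238
60–74: 874 × 0.964 = 843
75+: 537 × 0.978 + 2492 × 0.562 = 525 + 1401 = 1926
Giving 529 / 778 / 527 / 1238 / 843 / 1926.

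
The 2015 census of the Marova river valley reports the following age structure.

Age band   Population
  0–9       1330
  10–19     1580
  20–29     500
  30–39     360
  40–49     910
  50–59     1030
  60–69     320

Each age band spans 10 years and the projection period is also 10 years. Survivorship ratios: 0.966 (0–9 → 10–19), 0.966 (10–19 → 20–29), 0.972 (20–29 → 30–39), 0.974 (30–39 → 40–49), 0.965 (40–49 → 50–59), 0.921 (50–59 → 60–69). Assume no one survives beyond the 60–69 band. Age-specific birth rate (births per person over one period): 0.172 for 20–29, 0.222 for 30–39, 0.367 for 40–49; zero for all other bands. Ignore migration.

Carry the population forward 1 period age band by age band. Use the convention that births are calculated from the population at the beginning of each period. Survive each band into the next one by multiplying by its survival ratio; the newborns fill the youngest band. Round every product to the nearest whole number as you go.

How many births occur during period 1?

500

Period 1:
Births: 500 × 0.172 = 86  |  360 × 0.222 = 80  |  910 × 0.367 = 334 — total 500
10–19: 1330 × 0.966 = 1285
20–29: 1580 × 0.966 = 1526
30–39: 500 × 0.972 = 486
40–49: 360 × 0.974 = 351
50–59: 910 × 0.965 = 878
60–69: 1030 × 0.921 = 949
Population now: 0–9=500, 10–19=1285, 20–29=1526, 30–39=486, 40–49=351, 50–59=878, 60–69=949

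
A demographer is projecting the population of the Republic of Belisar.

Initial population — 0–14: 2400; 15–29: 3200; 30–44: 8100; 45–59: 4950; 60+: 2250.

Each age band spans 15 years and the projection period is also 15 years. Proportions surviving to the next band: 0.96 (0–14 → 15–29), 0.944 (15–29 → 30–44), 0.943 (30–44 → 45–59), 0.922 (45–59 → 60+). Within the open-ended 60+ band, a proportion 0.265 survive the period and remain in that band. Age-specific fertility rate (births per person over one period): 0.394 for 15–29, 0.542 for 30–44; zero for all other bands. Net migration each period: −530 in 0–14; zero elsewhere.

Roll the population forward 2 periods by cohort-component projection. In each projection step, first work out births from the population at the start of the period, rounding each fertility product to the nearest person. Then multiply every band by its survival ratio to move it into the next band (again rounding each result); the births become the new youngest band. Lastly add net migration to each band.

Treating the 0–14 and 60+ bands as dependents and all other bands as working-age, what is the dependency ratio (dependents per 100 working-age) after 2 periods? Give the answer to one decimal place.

Call the groups 1 to 5, youngest first.
After projecting period 1:
Births: 3200 × 0.394 = 1261  |  8100 × 0.542 = 4390 → total 5651
Group 2: 2400 × 0.96 = 2304
Group 3: 3200 × 0.944 = 3021
Group 4: 8100 × 0.943 = 7638
Group 5: 4950 × 0.922 + 2250 × 0.265 = 4564 + 596 = 5160
Net migration: Group 1 − 530 → 5121
→ [5121, 2304, 3021, 7638, 5160]
After projecting period 2:
Births: 2304 × 0.394 = 908  |  3021 × 0.542 = 1637 → total 2545
Group 2: 5121 × 0.96 = 4916
Group 3: 2304 × 0.944 = 2175
Group 4: 3021 × 0.943 = 2849
Group 5: 7638 × 0.922 + 5160 × 0.265 = 7042 + 1367 = 8409
Net migration: Group 1 − 530 → 2015
→ [2015, 4916, 2175, 2849, 8409]
Dependents (band 0–14 + band 60+) = 2015 + 8409 = 10424; working-age = 9940; ratio = 10424/9940 × 100 = 104.9

104.9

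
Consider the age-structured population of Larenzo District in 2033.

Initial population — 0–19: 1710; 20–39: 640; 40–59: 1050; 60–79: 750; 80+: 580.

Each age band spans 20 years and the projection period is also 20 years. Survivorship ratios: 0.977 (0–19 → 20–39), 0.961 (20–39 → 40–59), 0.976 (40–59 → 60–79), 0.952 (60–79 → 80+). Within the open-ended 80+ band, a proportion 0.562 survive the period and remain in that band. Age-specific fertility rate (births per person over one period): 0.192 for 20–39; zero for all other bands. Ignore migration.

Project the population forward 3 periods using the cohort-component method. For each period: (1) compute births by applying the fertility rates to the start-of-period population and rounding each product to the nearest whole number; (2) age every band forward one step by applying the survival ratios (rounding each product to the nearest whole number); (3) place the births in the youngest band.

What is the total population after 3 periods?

3467

Period 1.
Births: 640 × 0.192 = 123
20–39: 1710 × 0.977 = 1671
40–59: 640 × 0.961 = 615
60–79: 1050 × 0.976 = 1025
80+: 750 × 0.952 + 580 × 0.562 = 714 + 326 = 1040
End of period: [123, 1671, 615, 1025, 1040]
Period 2.
Births: 1671 × 0.192 = 321
20–39: 123 × 0.977 = 120
40–59: 1671 × 0.961 = 1606
60–79: 615 × 0.976 = 600
80+: 1025 × 0.952 + 1040 × 0.562 = 976 + 584 = 1560
End of period: [321, 120, 1606, 600, 1560]
Period 3.
Births: 120 × 0.192 = 23
20–39: 321 × 0.977 = 314
40–59: 120 × 0.961 = 115
60–79: 1606 × 0.976 = 1567
80+: 600 × 0.952 + 1560 × 0.562 = 571 + 877 = 1448
End of period: [23, 314, 115, 1567, 1448]
Total after period 3: 23 + 314 + 115 + 1567 + 1448 = 3467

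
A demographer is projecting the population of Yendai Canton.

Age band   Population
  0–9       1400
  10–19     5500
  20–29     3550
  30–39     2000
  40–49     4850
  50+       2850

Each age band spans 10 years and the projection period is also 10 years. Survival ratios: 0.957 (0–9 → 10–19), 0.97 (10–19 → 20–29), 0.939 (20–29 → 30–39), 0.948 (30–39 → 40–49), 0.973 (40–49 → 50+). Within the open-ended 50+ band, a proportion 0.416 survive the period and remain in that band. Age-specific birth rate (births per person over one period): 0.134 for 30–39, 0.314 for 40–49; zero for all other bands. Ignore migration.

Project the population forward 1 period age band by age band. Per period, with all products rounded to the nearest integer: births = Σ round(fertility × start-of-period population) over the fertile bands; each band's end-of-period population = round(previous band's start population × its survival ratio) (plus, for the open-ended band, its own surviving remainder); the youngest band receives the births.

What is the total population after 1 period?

Let group 1 be 0–9 through group 6 = 50+.
Period 1:
Births: 2000 × 0.134 = 268 ; 4850 × 0.314 = 1523 ⇒ total 1791
Group 2: 1400 × 0.957 = 1340
Group 3: 5500 × 0.97 = 5335
Group 4: 3550 × 0.939 = 3333
Group 5: 2000 × 0.948 = 1896
Group 6: 4850 × 0.973 + 2850 × 0.416 = 4719 + 1186 = 5905
End of period: [1791, 1340, 5335, 3333, 1896, 5905]
Total after period 1: 1791 + 1340 + 5335 + 3333 + 1896 + 5905 = 19600

19600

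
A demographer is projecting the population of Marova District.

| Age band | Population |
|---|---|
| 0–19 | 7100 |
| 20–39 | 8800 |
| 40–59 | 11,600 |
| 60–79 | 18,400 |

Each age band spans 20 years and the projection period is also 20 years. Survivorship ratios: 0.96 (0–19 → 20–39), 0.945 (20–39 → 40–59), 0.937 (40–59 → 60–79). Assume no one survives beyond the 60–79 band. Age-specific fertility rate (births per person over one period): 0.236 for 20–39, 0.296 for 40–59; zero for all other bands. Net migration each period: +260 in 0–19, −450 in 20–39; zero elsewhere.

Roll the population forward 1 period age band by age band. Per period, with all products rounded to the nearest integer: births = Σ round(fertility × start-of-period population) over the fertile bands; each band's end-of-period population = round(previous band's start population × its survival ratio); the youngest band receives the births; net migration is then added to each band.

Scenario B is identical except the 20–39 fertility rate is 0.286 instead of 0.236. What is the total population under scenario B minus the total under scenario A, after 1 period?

440

(Bands numbered youngest = 1 to oldest = 4.)
Period 1.
Births: 8800 × 0.236 = 2077 ; 11600 × 0.296 = 3434 → 5511
Band 2: 7100 × 0.96 = 6816
Band 3: 8800 × 0.945 = 8316
Band 4: 11600 × 0.937 = 10869
Net migration: Band 1 + 260 → 5771; Band 2 − 450 → 6366
End of period: [5771, 6366, 8316, 10869]
Scenario A total after 1 period: 31322
Scenario B projection —
Period 1.
Births: 8800 × 0.286 = 2517 ; 11600 × 0.296 = 3434 → 5951
Band 2: 7100 × 0.96 = 6816
Band 3: 8800 × 0.945 = 8316
Band 4: 11600 × 0.937 = 10869
Net migration: Band 1 + 260 → 6211; Band 2 − 450 → 6366
End of period: [6211, 6366, 8316, 10869]
Scenario B total after 1 period: 31762
Difference B − A = 31762 − 31322 = 440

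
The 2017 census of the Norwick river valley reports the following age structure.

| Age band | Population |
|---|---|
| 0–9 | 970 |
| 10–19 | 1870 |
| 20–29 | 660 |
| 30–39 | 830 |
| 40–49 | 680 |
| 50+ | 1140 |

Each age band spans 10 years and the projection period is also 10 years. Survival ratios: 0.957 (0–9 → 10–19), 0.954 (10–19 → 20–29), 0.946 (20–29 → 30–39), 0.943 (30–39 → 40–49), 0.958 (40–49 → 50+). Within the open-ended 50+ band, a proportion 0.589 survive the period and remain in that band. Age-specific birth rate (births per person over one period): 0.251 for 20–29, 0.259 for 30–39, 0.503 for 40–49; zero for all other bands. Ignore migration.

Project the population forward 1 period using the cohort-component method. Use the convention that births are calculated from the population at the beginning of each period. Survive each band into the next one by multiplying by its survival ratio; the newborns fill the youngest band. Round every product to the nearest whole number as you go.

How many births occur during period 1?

723

Call the groups 1 to 6, youngest first.
[period 1]
Births: 660 × 0.251 = 166, 830 × 0.259 = 215, 680 × 0.503 = 342 — total 723
Group 2: 970 × 0.957 = 928
Group 3: 1870 × 0.954 = 1784
Group 4: 660 × 0.946 = 624
Group 5: 830 × 0.943 = 783
Group 6: 680 × 0.958 + 1140 × 0.589 = 651 + 671 = 1322
End of period: [723, 928, 1784, 624, 783, 1322]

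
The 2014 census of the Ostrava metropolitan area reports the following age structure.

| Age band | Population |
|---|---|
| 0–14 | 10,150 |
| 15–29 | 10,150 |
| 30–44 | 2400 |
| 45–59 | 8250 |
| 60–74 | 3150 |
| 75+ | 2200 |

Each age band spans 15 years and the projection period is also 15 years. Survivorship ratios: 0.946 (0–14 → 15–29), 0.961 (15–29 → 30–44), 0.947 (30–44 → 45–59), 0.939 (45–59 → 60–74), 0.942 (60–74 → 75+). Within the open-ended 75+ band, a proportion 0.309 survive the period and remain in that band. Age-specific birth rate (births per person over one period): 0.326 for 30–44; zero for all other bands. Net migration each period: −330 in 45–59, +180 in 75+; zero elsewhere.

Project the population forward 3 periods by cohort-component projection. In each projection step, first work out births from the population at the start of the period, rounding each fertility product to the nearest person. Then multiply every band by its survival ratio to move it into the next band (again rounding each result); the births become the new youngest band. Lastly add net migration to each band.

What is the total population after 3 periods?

Numbering the groups 1..6 from youngest to oldest:
[period 1]
Births: 2400 × 0.326 = 782
Group 2: 10150 × 0.946 = 9602
Group 3: 10150 × 0.961 = 9754
Group 4: 2400 × 0.947 = 2273
Group 5: 8250 × 0.939 = 7747
Group 6: 3150 × 0.942 + 2200 × 0.309 = 2967 + 680 = 3647
Net migration: Group 4 − 330 → 1943; Group 6 + 180 → 3827
→ [782, 9602, 9754, 1943, 7747, 3827]
[period 2]
Births: 9754 × 0.326 = 3180
Group 2: 782 × 0.946 = 740
Group 3: 9602 × 0.961 = 9228
Group 4: 9754 × 0.947 = 9237
Group 5: 1943 × 0.939 = 1824
Group 6: 7747 × 0.942 + 3827 × 0.309 = 7298 + 1183 = 8481
Net migration: Group 4 − 330 → 8907; Group 6 + 180 → 8661
→ [3180, 740, 9228, 8907, 1824, 8661]
[period 3]
Births: 9228 × 0.326 = 3008
Group 2: 3180 × 0.946 = 3008
Group 3: 740 × 0.961 = 711
Group 4: 9228 × 0.947 = 8739
Group 5: 8907 × 0.939 = 8364
Group 6: 1824 × 0.942 + 8661 × 0.309 = 1718 + 2676 = 4394
Net migration: Group 4 − 330 → 8409; Group 6 + 180 → 4574
→ [3008, 3008, 711, 8409, 8364, 4574]
Total after period 3: 3008 + 3008 + 711 + 8409 + 8364 + 4574 = 28074

28074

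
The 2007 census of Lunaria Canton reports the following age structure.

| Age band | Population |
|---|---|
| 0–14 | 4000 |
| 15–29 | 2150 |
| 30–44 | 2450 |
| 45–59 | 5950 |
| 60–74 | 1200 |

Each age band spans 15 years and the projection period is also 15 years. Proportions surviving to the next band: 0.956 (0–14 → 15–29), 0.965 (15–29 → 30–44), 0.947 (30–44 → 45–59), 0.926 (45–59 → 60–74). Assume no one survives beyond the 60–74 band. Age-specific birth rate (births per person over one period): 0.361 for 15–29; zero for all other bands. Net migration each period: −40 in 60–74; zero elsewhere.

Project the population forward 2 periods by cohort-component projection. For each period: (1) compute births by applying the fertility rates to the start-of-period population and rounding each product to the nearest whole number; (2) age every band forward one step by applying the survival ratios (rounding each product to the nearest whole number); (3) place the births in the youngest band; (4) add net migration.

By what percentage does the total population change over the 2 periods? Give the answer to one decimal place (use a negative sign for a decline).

[period 1]
Births: 2150 × 0.361 = 776
15–29: 4000 × 0.956 = 3824
30–44: 2150 × 0.965 = 2075
45–59: 2450 × 0.947 = 2320
60–74: 5950 × 0.926 = 5510
Net migration: 60–74 − 40 → 5470
Population now: 0–14=776, 15–29=3824, 30–44=2075, 45–59=2320, 60–74=5470
[period 2]
Births: 3824 × 0.361 = 1380
15–29: 776 × 0.956 = 742
30–44: 3824 × 0.965 = 3690
45–59: 2075 × 0.947 = 1965
60–74: 2320 × 0.926 = 2148
Net migration: 60–74 − 40 → 2108
Population now: 0–14=1380, 15–29=742, 30–44=3690, 45–59=1965, 60–74=2108
Total: 15750 → 9885; change = -5865; percentage change = -37.2%

-37.2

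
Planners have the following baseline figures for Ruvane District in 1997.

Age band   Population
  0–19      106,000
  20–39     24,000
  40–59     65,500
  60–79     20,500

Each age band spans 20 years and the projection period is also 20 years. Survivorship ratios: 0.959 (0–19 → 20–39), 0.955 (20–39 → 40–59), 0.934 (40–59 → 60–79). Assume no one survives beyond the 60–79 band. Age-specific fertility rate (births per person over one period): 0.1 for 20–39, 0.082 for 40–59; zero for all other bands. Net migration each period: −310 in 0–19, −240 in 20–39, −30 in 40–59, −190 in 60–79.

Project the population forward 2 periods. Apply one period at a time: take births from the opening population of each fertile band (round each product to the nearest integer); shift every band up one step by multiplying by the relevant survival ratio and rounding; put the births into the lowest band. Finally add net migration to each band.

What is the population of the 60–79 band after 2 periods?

21189

Period 1.
Births: 24000 × 0.1 = 2400, 65500 × 0.082 = 5371 → total 7771
20–39: 106000 × 0.959 = 101654
40–59: 24000 × 0.955 = 22920
60–79: 65500 × 0.934 = 61177
Net migration: 0–19 − 310 → 7461; 20–39 − 240 → 101414; 40–59 − 30 → 22890; 60–79 − 190 → 60987
Giving 7461 / 101414 / 22890 / 60987.
Period 2.
Births: 101414 × 0.1 = 10141, 22890 × 0.082 = 1877 → total 12018
20–39: 7461 × 0.959 = 7155
40–59: 101414 × 0.955 = 96850
60–79: 22890 × 0.934 = 21379
Net migration: 0–19 − 310 → 11708; 20–39 − 240 → 6915; 40–59 − 30 → 96820; 60–79 − 190 → 21189
Giving 11708 / 6915 / 96820 / 21189.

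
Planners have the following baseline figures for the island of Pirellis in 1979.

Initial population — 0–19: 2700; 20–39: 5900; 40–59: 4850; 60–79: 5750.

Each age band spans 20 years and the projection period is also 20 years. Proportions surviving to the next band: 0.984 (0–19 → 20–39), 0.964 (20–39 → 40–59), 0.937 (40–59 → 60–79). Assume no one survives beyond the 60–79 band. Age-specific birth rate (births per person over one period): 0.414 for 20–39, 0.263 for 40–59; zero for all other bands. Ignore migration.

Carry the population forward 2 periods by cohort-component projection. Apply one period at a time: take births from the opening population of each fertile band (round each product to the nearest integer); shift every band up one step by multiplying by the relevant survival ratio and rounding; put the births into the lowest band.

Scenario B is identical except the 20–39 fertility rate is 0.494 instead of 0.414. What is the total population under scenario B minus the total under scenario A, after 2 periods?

(Bands numbered youngest = 1 to oldest = 4.)
After projecting period 1:
Births: 5900 × 0.414 = 2443, 4850 × 0.263 = 1276 ⇒ total 3719
Band 2: 2700 × 0.984 = 2657
Band 3: 5900 × 0.964 = 5688
Band 4: 4850 × 0.937 = 4544
End of period: [3719, 2657, 5688, 4544]
After projecting period 2:
Births: 2657 × 0.414 = 1100, 5688 × 0.263 = 1496 ⇒ total 2596
Band 2: 3719 × 0.984 = 3659
Band 3: 2657 × 0.964 = 2561
Band 4: 5688 × 0.937 = 5330
End of period: [2596, 3659, 2561, 5330]
Scenario A total after 2 periods: 14146
Scenario B projection —
After projecting period 1:
Births: 5900 × 0.494 = 2915, 4850 × 0.263 = 1276 ⇒ total 4191
Band 2: 2700 × 0.984 = 2657
Band 3: 5900 × 0.964 = 5688
Band 4: 4850 × 0.937 = 4544
End of period: [4191, 2657, 5688, 4544]
After projecting period 2:
Births: 2657 × 0.494 = 1313, 5688 × 0.263 = 1496 ⇒ total 2809
Band 2: 4191 × 0.984 = 4124
Band 3: 2657 × 0.964 = 2561
Band 4: 5688 × 0.937 = 5330
End of period: [2809, 4124, 2561, 5330]
Scenario B total after 2 periods: 14824
Difference B − A = 14824 − 14146 = 678

678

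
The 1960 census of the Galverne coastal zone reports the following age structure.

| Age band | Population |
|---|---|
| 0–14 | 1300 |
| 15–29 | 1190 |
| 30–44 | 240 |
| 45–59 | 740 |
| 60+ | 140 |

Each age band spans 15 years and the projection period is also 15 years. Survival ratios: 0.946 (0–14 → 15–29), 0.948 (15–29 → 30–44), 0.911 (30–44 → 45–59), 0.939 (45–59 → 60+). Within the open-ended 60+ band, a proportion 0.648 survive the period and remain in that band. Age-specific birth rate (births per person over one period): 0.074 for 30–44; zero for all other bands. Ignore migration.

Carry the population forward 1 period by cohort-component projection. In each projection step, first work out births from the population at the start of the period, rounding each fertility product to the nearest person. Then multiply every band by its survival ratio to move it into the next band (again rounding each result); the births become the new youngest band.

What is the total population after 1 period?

3381

After projecting period 1:
Births: 240 × 0.074 = 18
15–29: 1300 × 0.946 = 1230
30–44: 1190 × 0.948 = 1128
45–59: 240 × 0.911 = 219
60+: 740 × 0.939 + 140 × 0.648 = 695 + 91 = 786
End of period: [18, 1230, 1128, 219, 786]
Total after period 1: 18 + 1230 + 1128 + 219 + 786 = 3381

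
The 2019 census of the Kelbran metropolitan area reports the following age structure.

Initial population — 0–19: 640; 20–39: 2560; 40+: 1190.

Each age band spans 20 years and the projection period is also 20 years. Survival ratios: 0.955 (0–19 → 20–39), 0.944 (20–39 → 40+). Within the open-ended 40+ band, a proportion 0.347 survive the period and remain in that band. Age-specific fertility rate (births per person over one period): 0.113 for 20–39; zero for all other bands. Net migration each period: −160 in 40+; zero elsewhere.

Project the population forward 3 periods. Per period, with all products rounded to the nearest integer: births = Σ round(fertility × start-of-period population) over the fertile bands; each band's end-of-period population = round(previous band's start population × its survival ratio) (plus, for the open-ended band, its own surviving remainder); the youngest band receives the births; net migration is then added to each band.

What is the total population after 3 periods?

Call the bands 1 to 3, youngest first.
After projecting period 1:
Births: 2560 * 0.113 = 289
Band 2: 640 * 0.955 = 611
Band 3: 2560 * 0.944 + 1190 * 0.347 = 2417 + 413 = 2830
Net migration: Band 3 − 160 → 2670
→ [289, 611, 2670]
After projecting period 2:
Births: 611 * 0.113 = 69
Band 2: 289 * 0.955 = 276
Band 3: 611 * 0.944 + 2670 * 0.347 = 577 + 926 = 1503
Net migration: Band 3 − 160 → 1343
→ [69, 276, 1343]
After projecting period 3:
Births: 276 * 0.113 = 31
Band 2: 69 * 0.955 = 66
Band 3: 276 * 0.944 + 1343 * 0.347 = 261 + 466 = 727
Net migration: Band 3 − 160 → 567
→ [31, 66, 567]
Total after period 3: 31 + 66 + 567 = 664

664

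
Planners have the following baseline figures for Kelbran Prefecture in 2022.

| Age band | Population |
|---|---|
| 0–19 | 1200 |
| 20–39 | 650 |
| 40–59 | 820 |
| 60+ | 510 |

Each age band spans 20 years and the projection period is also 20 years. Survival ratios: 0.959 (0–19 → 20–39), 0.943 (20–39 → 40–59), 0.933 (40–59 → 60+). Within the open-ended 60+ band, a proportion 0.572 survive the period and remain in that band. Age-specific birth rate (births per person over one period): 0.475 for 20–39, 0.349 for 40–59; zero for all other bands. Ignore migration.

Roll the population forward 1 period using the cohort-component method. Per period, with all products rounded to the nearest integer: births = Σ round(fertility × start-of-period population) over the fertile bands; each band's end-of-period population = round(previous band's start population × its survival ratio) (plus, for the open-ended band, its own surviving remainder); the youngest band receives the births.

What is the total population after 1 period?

Call the groups 1 to 4, youngest first.
— Period 1 —
Births: 650 × 0.475 = 309 ; 820 × 0.349 = 286 ⇒ total 595
Group 2: 1200 × 0.959 = 1151
Group 3: 650 × 0.943 = 613
Group 4: 820 × 0.933 + 510 × 0.572 = 765 + 292 = 1057
End of period: [595, 1151, 613, 1057]
Total after period 1: 595 + 1151 + 613 + 1057 = 3416

3416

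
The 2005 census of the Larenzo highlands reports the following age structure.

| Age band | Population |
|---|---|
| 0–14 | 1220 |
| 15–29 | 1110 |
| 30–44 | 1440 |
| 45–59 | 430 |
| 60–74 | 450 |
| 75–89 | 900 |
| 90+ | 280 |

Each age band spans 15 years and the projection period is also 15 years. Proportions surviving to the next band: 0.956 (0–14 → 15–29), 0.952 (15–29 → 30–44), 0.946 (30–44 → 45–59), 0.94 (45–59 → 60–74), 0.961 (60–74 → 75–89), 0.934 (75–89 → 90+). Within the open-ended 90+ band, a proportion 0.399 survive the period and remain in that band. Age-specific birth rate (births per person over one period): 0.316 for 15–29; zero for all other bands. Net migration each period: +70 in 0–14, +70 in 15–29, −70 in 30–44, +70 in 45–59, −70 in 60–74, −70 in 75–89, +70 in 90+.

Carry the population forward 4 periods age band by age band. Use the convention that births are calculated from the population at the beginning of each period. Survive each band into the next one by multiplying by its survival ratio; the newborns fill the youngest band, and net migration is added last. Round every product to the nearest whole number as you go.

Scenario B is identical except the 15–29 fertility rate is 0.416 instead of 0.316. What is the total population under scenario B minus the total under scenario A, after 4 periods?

396

After projecting period 1:
Births: 1110 × 0.316 = 351
15–29: 1220 × 0.956 = 1166
30–44: 1110 × 0.952 = 1057
45–59: 1440 × 0.946 = 1362
60–74: 430 × 0.94 = 404
75–89: 450 × 0.961 = 432
90+: 900 × 0.934 + 280 × 0.399 = 841 + 112 = 953
Net migration: 0–14 + 70 → 421; 15–29 + 70 → 1236; 30–44 − 70 → 987; 45–59 + 70 → 1432; 60–74 − 70 → 334; 75–89 − 70 → 362; 90+ + 70 → 1023
Giving 421 / 1236 / 987 / 1432 / 334 / 362 / 1023.
After projecting period 2:
Births: 1236 × 0.316 = 391
15–29: 421 × 0.956 = 402
30–44: 1236 × 0.952 = 1177
45–59: 987 × 0.946 = 934
60–74: 1432 × 0.94 = 1346
75–89: 334 × 0.961 = 321
90+: 362 × 0.934 + 1023 × 0.399 = 338 + 408 = 746
Net migration: 0–14 + 70 → 461; 15–29 + 70 → 472; 30–44 − 70 → 1107; 45–59 + 70 → 1004; 60–74 − 70 → 1276; 75–89 − 70 → 251; 90+ + 70 → 816
Giving 461 / 472 / 1107 / 1004 / 1276 / 251 / 816.
After projecting period 3:
Births: 472 × 0.316 = 149
15–29: 461 × 0.956 = 441
30–44: 472 × 0.952 = 449
45–59: 1107 × 0.946 = 1047
60–74: 1004 × 0.94 = 944
75–89: 1276 × 0.961 = 1226
90+: 251 × 0.934 + 816 × 0.399 = 234 + 326 = 560
Net migration: 0–14 + 70 → 219; 15–29 + 70 → 511; 30–44 − 70 → 379; 45–59 + 70 → 1117; 60–74 − 70 → 874; 75–89 − 70 → 1156; 90+ + 70 → 630
Giving 219 / 511 / 379 / 1117 / 874 / 1156 / 630.
After projecting period 4:
Births: 511 × 0.316 = 161
15–29: 219 × 0.956 = 209
30–44: 511 × 0.952 = 486
45–59: 379 × 0.946 = 359
60–74: 1117 × 0.94 = 1050
75–89: 874 × 0.961 = 840
90+: 1156 × 0.934 + 630 × 0.399 = 1080 + 251 = 1331
Net migration: 0–14 + 70 → 231; 15–29 + 70 → 279; 30–44 − 70 → 416; 45–59 + 70 → 429; 60–74 − 70 → 980; 75–89 − 70 → 770; 90+ + 70 → 1401
Giving 231 / 279 / 416 / 429 / 980 / 770 / 1401.
Scenario A total after 4 periods: 4506
Scenario B projection —
After projecting period 1:
Births: 1110 × 0.416 = 462
15–29: 1220 × 0.956 = 1166
30–44: 1110 × 0.952 = 1057
45–59: 1440 × 0.946 = 1362
60–74: 430 × 0.94 = 404
75–89: 450 × 0.961 = 432
90+: 900 × 0.934 + 280 × 0.399 = 841 + 112 = 953
Net migration: 0–14 + 70 → 532; 15–29 + 70 → 1236; 30–44 − 70 → 987; 45–59 + 70 → 1432; 60–74 − 70 → 334; 75–89 − 70 → 362; 90+ + 70 → 1023
Giving 532 / 1236 / 987 / 1432 / 334 / 362 / 1023.
After projecting period 2:
Births: 1236 × 0.416 = 514
15–29: 532 × 0.956 = 509
30–44: 1236 × 0.952 = 1177
45–59: 987 × 0.946 = 934
60–74: 1432 × 0.94 = 1346
75–89: 334 × 0.961 = 321
90+: 362 × 0.934 + 1023 × 0.399 = 338 + 408 = 746
Net migration: 0–14 + 70 → 584; 15–29 + 70 → 579; 30–44 − 70 → 1107; 45–59 + 70 → 1004; 60–74 − 70 → 1276; 75–89 − 70 → 251; 90+ + 70 → 816
Giving 584 / 579 / 1107 / 1004 / 1276 / 251 / 816.
After projecting period 3:
Births: 579 × 0.416 = 241
15–29: 584 × 0.956 = 558
30–44: 579 × 0.952 = 551
45–59: 1107 × 0.946 = 1047
60–74: 1004 × 0.94 = 944
75–89: 1276 × 0.961 = 1226
90+: 251 × 0.934 + 816 × 0.399 = 234 + 326 = 560
Net migration: 0–14 + 70 → 311; 15–29 + 70 → 628; 30–44 − 70 → 481; 45–59 + 70 → 1117; 60–74 − 70 → 874; 75–89 − 70 → 1156; 90+ + 70 → 630
Giving 311 / 628 / 481 / 1117 / 874 / 1156 / 630.
After projecting period 4:
Births: 628 × 0.416 = 261
15–29: 311 × 0.956 = 297
30–44: 628 × 0.952 = 598
45–59: 481 × 0.946 = 455
60–74: 1117 × 0.94 = 1050
75–89: 874 × 0.961 = 840
90+: 1156 × 0.934 + 630 × 0.399 = 1080 + 251 = 1331
Net migration: 0–14 + 70 → 331; 15–29 + 70 → 367; 30–44 − 70 → 528; 45–59 + 70 → 525; 60–74 − 70 → 980; 75–89 − 70 → 770; 90+ + 70 → 1401
Giving 331 / 367 / 528 / 525 / 980 / 770 / 1401.
Scenario B total after 4 periods: 4902
Difference B − A = 4902 − 4506 = 396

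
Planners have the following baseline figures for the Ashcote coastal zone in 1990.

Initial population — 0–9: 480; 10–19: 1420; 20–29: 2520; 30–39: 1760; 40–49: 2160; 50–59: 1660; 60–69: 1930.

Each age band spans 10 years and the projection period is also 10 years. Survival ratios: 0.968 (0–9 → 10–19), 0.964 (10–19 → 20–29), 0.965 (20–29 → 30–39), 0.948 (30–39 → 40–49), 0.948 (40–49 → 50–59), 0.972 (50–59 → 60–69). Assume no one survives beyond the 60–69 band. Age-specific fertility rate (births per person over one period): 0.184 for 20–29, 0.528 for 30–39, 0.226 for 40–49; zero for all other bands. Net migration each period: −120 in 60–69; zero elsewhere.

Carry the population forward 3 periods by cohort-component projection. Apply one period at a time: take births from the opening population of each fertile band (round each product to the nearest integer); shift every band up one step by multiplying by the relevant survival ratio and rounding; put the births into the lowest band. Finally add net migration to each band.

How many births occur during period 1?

1881

— Period 1 —
Births: 2520 × 0.184 = 464, 1760 × 0.528 = 929, 2160 × 0.226 = 488 — total 1881
10–19: 480 × 0.968 = 465
20–29: 1420 × 0.964 = 1369
30–39: 2520 × 0.965 = 2432
40–49: 1760 × 0.948 = 1668
50–59: 2160 × 0.948 = 2048
60–69: 1660 × 0.972 = 1614
Net migration: 60–69 − 120 → 1494
End of period: [1881, 465, 1369, 2432, 1668, 2048, 1494]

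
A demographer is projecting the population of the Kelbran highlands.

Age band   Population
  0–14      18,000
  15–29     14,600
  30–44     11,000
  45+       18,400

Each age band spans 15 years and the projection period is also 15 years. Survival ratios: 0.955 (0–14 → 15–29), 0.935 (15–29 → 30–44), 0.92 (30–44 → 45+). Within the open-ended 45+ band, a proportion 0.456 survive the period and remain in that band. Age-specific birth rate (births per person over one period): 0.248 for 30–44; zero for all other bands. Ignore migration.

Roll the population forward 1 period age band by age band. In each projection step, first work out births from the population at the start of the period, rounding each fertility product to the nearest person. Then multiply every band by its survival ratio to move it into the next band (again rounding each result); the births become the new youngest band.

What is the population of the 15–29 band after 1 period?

17190

— Period 1 —
Births: 11000 × 0.248 = 2728
15–29: 18000 × 0.955 = 17190
30–44: 14600 × 0.935 = 13651
45+: 11000 × 0.92 + 18400 × 0.456 = 10120 + 8390 = 18510
Giving 2728 / 17190 / 13651 / 18510.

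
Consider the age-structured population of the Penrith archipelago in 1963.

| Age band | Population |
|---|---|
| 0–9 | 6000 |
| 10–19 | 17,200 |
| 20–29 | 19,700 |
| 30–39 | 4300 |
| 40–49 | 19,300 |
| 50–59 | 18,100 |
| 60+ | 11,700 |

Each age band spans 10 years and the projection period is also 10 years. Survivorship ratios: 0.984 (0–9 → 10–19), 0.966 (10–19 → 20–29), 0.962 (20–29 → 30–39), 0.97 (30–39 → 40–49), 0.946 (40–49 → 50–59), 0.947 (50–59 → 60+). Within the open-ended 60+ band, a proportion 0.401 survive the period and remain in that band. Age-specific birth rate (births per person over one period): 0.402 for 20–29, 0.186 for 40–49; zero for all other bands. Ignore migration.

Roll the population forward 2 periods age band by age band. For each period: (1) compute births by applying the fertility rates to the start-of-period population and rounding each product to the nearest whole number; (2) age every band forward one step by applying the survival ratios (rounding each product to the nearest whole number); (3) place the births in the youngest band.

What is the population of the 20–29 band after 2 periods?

5703

Period 1:
Births: 19700 × 0.402 = 7919 ; 19300 × 0.186 = 3590 → 11509
10–19: 6000 × 0.984 = 5904
20–29: 17200 × 0.966 = 16615
30–39: 19700 × 0.962 = 18951
40–49: 4300 × 0.97 = 4171
50–59: 19300 × 0.946 = 18258
60+: 18100 × 0.947 + 11700 × 0.401 = 17141 + 4692 = 21833
Giving 11509 / 5904 / 16615 / 18951 / 4171 / 18258 / 21833.
Period 2:
Births: 16615 × 0.402 = 6679 ; 4171 × 0.186 = 776 → 7455
10–19: 11509 × 0.984 = 11325
20–29: 5904 × 0.966 = 5703
30–39: 16615 × 0.962 = 15984
40–49: 18951 × 0.97 = 18382
50–59: 4171 × 0.946 = 3946
60+: 18258 × 0.947 + 21833 × 0.401 = 17290 + 8755 = 26045
Giving 7455 / 11325 / 5703 / 15984 / 18382 / 3946 / 26045.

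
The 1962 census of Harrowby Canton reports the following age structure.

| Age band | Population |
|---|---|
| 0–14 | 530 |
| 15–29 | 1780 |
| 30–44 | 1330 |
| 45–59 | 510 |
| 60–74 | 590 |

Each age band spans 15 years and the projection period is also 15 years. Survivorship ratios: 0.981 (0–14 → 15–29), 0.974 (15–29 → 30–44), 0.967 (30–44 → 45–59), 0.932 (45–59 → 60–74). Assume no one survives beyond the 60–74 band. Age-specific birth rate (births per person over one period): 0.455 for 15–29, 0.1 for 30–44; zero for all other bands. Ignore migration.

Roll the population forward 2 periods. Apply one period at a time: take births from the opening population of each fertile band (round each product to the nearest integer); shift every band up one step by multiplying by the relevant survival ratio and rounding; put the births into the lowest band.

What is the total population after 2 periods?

4717

[period 1]
Births: 1780 × 0.455 = 810  |  1330 × 0.1 = 133 → 943
15–29: 530 × 0.981 = 520
30–44: 1780 × 0.974 = 1734
45–59: 1330 × 0.967 = 1286
60–74: 510 × 0.932 = 475
End of period: [943, 520, 1734, 1286, 475]
[period 2]
Births: 520 × 0.455 = 237  |  1734 × 0.1 = 173 → 410
15–29: 943 × 0.981 = 925
30–44: 520 × 0.974 = 506
45–59: 1734 × 0.967 = 1677
60–74: 1286 × 0.932 = 1199
End of period: [410, 925, 506, 1677, 1199]
Total after period 2: 410 + 925 + 506 + 1677 + 1199 = 4717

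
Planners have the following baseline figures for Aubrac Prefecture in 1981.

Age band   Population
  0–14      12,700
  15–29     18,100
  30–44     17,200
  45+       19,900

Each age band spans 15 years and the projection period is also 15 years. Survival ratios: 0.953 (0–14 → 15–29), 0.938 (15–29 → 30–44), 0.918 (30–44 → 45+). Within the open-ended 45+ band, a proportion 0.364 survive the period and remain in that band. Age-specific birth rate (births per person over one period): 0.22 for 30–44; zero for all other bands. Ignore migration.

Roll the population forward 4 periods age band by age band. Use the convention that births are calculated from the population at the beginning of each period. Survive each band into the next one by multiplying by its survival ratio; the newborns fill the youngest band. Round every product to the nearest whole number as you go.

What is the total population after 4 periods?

16538

[period 1]
Births: 17200 × 0.22 = 3784
15–29: 12700 × 0.953 = 12103
30–44: 18100 × 0.938 = 16978
45+: 17200 × 0.918 + 19900 × 0.364 = 15790 + 7244 = 23034
End of period: [3784, 12103, 16978, 23034]
[period 2]
Births: 16978 × 0.22 = 3735
15–29: 3784 × 0.953 = 3606
30–44: 12103 × 0.938 = 11353
45+: 16978 × 0.918 + 23034 × 0.364 = 15586 + 8384 = 23970
End of period: [3735, 3606, 11353, 23970]
[period 3]
Births: 11353 × 0.22 = 2498
15–29: 3735 × 0.953 = 3559
30–44: 3606 × 0.938 = 3382
45+: 11353 × 0.918 + 23970 × 0.364 = 10422 + 8725 = 19147
End of period: [2498, 3559, 3382, 19147]
[period 4]
Births: 3382 × 0.22 = 744
15–29: 2498 × 0.953 = 2381
30–44: 3559 × 0.938 = 3338
45+: 3382 × 0.918 + 19147 × 0.364 = 3105 + 6970 = 10075
End of period: [744, 2381, 3338, 10075]
Total after period 4: 744 + 2381 + 3338 + 10075 = 16538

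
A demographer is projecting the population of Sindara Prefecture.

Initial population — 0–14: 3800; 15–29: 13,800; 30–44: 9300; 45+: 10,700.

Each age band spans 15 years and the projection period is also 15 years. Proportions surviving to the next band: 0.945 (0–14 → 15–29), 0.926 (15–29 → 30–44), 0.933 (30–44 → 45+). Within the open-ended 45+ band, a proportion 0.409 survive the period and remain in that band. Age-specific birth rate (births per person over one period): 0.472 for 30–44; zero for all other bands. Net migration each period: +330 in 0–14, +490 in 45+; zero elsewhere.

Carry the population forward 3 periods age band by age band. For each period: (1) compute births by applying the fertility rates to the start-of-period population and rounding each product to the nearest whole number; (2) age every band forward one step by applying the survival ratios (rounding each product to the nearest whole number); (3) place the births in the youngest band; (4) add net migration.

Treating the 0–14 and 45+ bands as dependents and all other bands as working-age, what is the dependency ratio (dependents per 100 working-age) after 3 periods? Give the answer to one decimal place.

126.5

Numbering the bands 1..4 from youngest to oldest:
Period 1:
Births: 9300 × 0.472 = 4390
Band 2: 3800 × 0.945 = 3591
Band 3: 13800 × 0.926 = 12779
Band 4: 9300 × 0.933 + 10700 × 0.409 = 8677 + 4376 = 13053
Net migration: Band 1 + 330 → 4720; Band 4 + 490 → 13543
→ [4720, 3591, 12779, 13543]
Period 2:
Births: 12779 × 0.472 = 6032
Band 2: 4720 × 0.945 = 4460
Band 3: 3591 × 0.926 = 3325
Band 4: 12779 × 0.933 + 13543 × 0.409 = 11923 + 5539 = 17462
Net migration: Band 1 + 330 → 6362; Band 4 + 490 → 17952
→ [6362, 4460, 3325, 17952]
Period 3:
Births: 3325 × 0.472 = 1569
Band 2: 6362 × 0.945 = 6012
Band 3: 4460 × 0.926 = 4130
Band 4: 3325 × 0.933 + 17952 × 0.409 = 3102 + 7342 = 10444
Net migration: Band 1 + 330 → 1899; Band 4 + 490 → 10934
→ [1899, 6012, 4130, 10934]
Dependents (band 0–14 + band 45+) = 1899 + 10934 = 12833; working-age = 10142; ratio = 12833/10142 × 100 = 126.5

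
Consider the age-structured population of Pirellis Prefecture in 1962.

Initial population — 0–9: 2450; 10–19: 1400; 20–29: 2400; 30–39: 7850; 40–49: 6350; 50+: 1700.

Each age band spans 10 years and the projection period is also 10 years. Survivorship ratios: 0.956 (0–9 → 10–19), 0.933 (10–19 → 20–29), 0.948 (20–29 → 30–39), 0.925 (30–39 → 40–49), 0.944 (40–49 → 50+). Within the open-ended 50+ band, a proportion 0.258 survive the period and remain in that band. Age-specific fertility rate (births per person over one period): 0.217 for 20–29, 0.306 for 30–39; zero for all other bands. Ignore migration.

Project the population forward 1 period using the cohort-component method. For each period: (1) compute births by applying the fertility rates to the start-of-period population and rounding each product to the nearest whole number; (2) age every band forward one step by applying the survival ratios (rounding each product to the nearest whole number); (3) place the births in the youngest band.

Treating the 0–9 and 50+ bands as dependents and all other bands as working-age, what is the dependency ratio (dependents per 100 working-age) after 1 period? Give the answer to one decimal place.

Period 1:
Births: 2400 × 0.217 = 521, 7850 × 0.306 = 2402 — total 2923
10–19: 2450 × 0.956 = 2342
20–29: 1400 × 0.933 = 1306
30–39: 2400 × 0.948 = 2275
40–49: 7850 × 0.925 = 7261
50+: 6350 × 0.944 + 1700 × 0.258 = 5994 + 439 = 6433
End of period: [2923, 2342, 1306, 2275, 7261, 6433]
Dependents (band 0–9 + band 50+) = 2923 + 6433 = 9356; working-age = 13184; ratio = 9356/13184 × 100 = 71.0

71.0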